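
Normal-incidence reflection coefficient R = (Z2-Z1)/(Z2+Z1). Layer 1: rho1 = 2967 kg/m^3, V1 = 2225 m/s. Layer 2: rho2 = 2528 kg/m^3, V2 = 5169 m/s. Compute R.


Z1 = 2967 * 2225 = 6601575
Z2 = 2528 * 5169 = 13067232
R = (13067232 - 6601575) / (13067232 + 6601575) = 6465657 / 19668807 = 0.3287

0.3287


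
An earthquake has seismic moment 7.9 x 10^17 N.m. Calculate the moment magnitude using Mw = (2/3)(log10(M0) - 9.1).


log10(M0) = log10(7.9 x 10^17) = 17.8976
Mw = 2/3 * (17.8976 - 9.1)
= 2/3 * 8.7976
= 5.87

5.87


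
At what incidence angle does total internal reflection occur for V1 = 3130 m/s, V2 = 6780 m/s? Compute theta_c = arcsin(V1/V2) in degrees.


V1/V2 = 3130/6780 = 0.461652
theta_c = arcsin(0.461652) = 27.4938 degrees

27.4938


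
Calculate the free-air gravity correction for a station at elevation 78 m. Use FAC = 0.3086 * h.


FAC = 0.3086 * h
= 0.3086 * 78
= 24.0708 mGal

24.0708


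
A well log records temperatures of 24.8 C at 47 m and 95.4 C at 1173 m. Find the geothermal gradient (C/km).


dT = 95.4 - 24.8 = 70.6 C
dz = 1173 - 47 = 1126 m
gradient = dT/dz * 1000 = 70.6/1126 * 1000 = 62.6998 C/km

62.6998


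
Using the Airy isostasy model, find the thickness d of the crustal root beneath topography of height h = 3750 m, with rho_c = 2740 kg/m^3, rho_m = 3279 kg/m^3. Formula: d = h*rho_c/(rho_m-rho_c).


rho_m - rho_c = 3279 - 2740 = 539
d = 3750 * 2740 / 539
= 10275000 / 539
= 19063.08 m

19063.08


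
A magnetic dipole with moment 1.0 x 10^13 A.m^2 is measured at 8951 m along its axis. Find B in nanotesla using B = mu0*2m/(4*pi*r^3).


m = 1.0 x 10^13 = 10000000000000 A.m^2
2m = 20000000000000 A.m^2
r^3 = 8951^3 = 717157709351
B = (4pi*10^-7) * 20000000000000 / (4*pi * 717157709351) * 1e9
= 25132741.228718 / 9012069564649.54 * 1e9
= 2788.7869 nT

2788.7869


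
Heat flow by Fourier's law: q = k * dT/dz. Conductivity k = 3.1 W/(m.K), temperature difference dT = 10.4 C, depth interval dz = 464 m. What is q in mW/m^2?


q = k * dT / dz * 1000
= 3.1 * 10.4 / 464 * 1000
= 0.069483 * 1000
= 69.4828 mW/m^2

69.4828


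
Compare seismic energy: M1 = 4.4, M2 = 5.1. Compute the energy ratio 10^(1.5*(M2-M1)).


M2 - M1 = 5.1 - 4.4 = 0.7
1.5 * 0.7 = 1.05
ratio = 10^1.05 = 11.22

11.22


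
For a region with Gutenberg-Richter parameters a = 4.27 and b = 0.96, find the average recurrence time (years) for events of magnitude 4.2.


log10(N) = 4.27 - 0.96*4.2 = 0.238
N = 10^0.238 = 1.729816
T = 1/N = 1/1.729816 = 0.5781 years

0.5781


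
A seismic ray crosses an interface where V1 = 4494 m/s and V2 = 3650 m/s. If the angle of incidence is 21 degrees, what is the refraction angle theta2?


sin(theta1) = sin(21 deg) = 0.358368
sin(theta2) = V2/V1 * sin(theta1) = 3650/4494 * 0.358368 = 0.291064
theta2 = arcsin(0.291064) = 16.9217 degrees

16.9217


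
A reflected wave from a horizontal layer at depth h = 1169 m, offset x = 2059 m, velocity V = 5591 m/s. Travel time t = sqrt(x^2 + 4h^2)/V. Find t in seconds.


x^2 + 4h^2 = 2059^2 + 4*1169^2 = 4239481 + 5466244 = 9705725
sqrt(9705725) = 3115.4013
t = 3115.4013 / 5591 = 0.5572 s

0.5572


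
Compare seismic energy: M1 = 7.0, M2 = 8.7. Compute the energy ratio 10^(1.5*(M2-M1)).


M2 - M1 = 8.7 - 7.0 = 1.7
1.5 * 1.7 = 2.55
ratio = 10^2.55 = 354.81

354.81


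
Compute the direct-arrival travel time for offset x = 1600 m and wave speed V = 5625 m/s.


t = x / V
= 1600 / 5625
= 0.2844 s

0.2844


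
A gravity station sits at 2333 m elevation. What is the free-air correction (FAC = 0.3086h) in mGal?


FAC = 0.3086 * h
= 0.3086 * 2333
= 719.9638 mGal

719.9638


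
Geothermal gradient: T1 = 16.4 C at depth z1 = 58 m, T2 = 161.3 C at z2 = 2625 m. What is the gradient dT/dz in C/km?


dT = 161.3 - 16.4 = 144.9 C
dz = 2625 - 58 = 2567 m
gradient = dT/dz * 1000 = 144.9/2567 * 1000 = 56.4472 C/km

56.4472


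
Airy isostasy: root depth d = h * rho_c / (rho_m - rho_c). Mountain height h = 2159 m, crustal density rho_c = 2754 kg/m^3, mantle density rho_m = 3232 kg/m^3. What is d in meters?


rho_m - rho_c = 3232 - 2754 = 478
d = 2159 * 2754 / 478
= 5945886 / 478
= 12439.09 m

12439.09


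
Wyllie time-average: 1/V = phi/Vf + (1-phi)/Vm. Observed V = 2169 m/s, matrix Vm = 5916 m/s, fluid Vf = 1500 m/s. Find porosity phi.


1/V - 1/Vm = 1/2169 - 1/5916 = 0.00029201
1/Vf - 1/Vm = 1/1500 - 1/5916 = 0.00049763
phi = 0.00029201 / 0.00049763 = 0.5868

0.5868


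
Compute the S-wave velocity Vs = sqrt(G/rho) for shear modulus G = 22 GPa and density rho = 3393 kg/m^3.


Convert G to Pa: G = 22e9 Pa
Compute G/rho = 22e9 / 3393 = 6483937.5184
Vs = sqrt(6483937.5184) = 2546.36 m/s

2546.36


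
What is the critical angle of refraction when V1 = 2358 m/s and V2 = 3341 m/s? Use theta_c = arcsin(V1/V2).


V1/V2 = 2358/3341 = 0.705777
theta_c = arcsin(0.705777) = 44.8923 degrees

44.8923


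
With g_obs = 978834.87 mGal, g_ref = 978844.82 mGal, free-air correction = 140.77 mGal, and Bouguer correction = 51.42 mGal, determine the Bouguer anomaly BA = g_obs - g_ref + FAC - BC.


BA = g_obs - g_ref + FAC - BC
= 978834.87 - 978844.82 + 140.77 - 51.42
= 79.4 mGal

79.4


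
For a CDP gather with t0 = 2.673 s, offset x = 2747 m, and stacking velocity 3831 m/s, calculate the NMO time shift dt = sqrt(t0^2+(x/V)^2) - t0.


x/Vnmo = 2747/3831 = 0.717045
(x/Vnmo)^2 = 0.514154
t0^2 = 7.144929
sqrt(7.144929 + 0.514154) = 2.767505
dt = 2.767505 - 2.673 = 0.094505

0.094505


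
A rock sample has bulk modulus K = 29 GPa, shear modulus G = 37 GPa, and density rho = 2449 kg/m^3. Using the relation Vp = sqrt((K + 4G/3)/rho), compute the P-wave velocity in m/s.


First compute the effective modulus:
K + 4G/3 = 29e9 + 4*37e9/3 = 78333333333.33 Pa
Then divide by density:
78333333333.33 / 2449 = 31985844.5624 Pa/(kg/m^3)
Take the square root:
Vp = sqrt(31985844.5624) = 5655.6 m/s

5655.6


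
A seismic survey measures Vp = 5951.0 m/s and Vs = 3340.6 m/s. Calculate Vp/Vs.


Vp/Vs = 5951.0 / 3340.6
= 1.7814

1.7814


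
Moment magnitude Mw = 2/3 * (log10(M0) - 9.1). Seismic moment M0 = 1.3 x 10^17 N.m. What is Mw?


log10(M0) = log10(1.3 x 10^17) = 17.1139
Mw = 2/3 * (17.1139 - 9.1)
= 2/3 * 8.0139
= 5.34

5.34


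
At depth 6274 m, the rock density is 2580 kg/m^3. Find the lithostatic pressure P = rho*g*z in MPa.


P = rho * g * z / 1e6
= 2580 * 9.81 * 6274 / 1e6
= 158793685.2 / 1e6
= 158.7937 MPa

158.7937


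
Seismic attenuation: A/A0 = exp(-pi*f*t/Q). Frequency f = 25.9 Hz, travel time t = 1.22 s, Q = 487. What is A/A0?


pi*f*t/Q = pi*25.9*1.22/487 = 0.203836
A/A0 = exp(-0.203836) = 0.815596

0.815596


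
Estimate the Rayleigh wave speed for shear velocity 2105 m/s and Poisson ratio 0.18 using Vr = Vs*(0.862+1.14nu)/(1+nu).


Numerator factor = 0.862 + 1.14*0.18 = 1.0672
Denominator = 1 + 0.18 = 1.18
Vr = 2105 * 1.0672 / 1.18 = 1903.78 m/s

1903.78


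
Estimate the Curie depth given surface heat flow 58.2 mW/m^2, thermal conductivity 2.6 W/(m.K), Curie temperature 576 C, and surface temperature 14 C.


T_Curie - T_surf = 576 - 14 = 562 C
Convert q to W/m^2: 58.2 mW/m^2 = 0.0582 W/m^2
d = 562 * 2.6 / 0.0582 = 25106.53 m

25106.53


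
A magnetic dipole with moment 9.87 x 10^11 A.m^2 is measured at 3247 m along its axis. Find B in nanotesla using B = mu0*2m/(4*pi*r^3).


m = 9.87 x 10^11 = 987000000000 A.m^2
2m = 1974000000000 A.m^2
r^3 = 3247^3 = 34233150223
B = (4pi*10^-7) * 1974000000000 / (4*pi * 34233150223) * 1e9
= 2480601.559275 / 430186452999.25 * 1e9
= 5766.3405 nT

5766.3405


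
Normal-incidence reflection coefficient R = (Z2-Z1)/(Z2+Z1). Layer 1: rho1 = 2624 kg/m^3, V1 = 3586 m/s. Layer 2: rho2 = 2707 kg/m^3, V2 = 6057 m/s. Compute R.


Z1 = 2624 * 3586 = 9409664
Z2 = 2707 * 6057 = 16396299
R = (16396299 - 9409664) / (16396299 + 9409664) = 6986635 / 25805963 = 0.2707

0.2707


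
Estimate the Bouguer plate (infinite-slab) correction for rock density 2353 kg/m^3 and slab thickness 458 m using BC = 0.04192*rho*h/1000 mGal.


BC = 0.04192 * rho * h / 1000
= 0.04192 * 2353 * 458 / 1000
= 45.1761 mGal

45.1761


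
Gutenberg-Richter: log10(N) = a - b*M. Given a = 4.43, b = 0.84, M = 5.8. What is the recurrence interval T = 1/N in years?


log10(N) = 4.43 - 0.84*5.8 = -0.442
N = 10^-0.442 = 0.36141
T = 1/N = 1/0.36141 = 2.7669 years

2.7669


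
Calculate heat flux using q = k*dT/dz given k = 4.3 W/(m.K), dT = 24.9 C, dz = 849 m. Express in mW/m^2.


q = k * dT / dz * 1000
= 4.3 * 24.9 / 849 * 1000
= 0.126113 * 1000
= 126.1131 mW/m^2

126.1131


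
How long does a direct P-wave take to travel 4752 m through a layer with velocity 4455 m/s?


t = x / V
= 4752 / 4455
= 1.0667 s

1.0667


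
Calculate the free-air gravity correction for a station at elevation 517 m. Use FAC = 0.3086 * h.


FAC = 0.3086 * h
= 0.3086 * 517
= 159.5462 mGal

159.5462


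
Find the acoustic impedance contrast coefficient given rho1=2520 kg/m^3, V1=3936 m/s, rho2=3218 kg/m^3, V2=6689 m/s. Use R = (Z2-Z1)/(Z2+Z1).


Z1 = 2520 * 3936 = 9918720
Z2 = 3218 * 6689 = 21525202
R = (21525202 - 9918720) / (21525202 + 9918720) = 11606482 / 31443922 = 0.3691

0.3691


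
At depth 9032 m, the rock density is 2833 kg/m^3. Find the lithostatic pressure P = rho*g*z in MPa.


P = rho * g * z / 1e6
= 2833 * 9.81 * 9032 / 1e6
= 251014905.36 / 1e6
= 251.0149 MPa

251.0149


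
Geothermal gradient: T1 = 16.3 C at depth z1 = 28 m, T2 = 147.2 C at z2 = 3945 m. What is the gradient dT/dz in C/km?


dT = 147.2 - 16.3 = 130.9 C
dz = 3945 - 28 = 3917 m
gradient = dT/dz * 1000 = 130.9/3917 * 1000 = 33.4184 C/km

33.4184


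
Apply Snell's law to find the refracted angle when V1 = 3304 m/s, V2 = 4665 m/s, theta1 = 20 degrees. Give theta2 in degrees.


sin(theta1) = sin(20 deg) = 0.34202
sin(theta2) = V2/V1 * sin(theta1) = 4665/3304 * 0.34202 = 0.482907
theta2 = arcsin(0.482907) = 28.8754 degrees

28.8754


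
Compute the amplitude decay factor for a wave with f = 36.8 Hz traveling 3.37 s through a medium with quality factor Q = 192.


pi*f*t/Q = pi*36.8*3.37/192 = 2.029207
A/A0 = exp(-2.029207) = 0.13144

0.13144


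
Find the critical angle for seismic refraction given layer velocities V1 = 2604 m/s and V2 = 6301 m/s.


V1/V2 = 2604/6301 = 0.413268
theta_c = arcsin(0.413268) = 24.4103 degrees

24.4103


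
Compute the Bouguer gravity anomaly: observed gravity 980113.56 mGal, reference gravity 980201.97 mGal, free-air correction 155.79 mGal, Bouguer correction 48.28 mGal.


BA = g_obs - g_ref + FAC - BC
= 980113.56 - 980201.97 + 155.79 - 48.28
= 19.1 mGal

19.1


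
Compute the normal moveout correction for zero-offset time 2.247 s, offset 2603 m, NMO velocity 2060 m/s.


x/Vnmo = 2603/2060 = 1.263592
(x/Vnmo)^2 = 1.596665
t0^2 = 5.049009
sqrt(5.049009 + 1.596665) = 2.577921
dt = 2.577921 - 2.247 = 0.330921

0.330921


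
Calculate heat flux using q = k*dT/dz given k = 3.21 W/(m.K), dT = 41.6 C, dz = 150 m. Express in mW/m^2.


q = k * dT / dz * 1000
= 3.21 * 41.6 / 150 * 1000
= 0.89024 * 1000
= 890.24 mW/m^2

890.24


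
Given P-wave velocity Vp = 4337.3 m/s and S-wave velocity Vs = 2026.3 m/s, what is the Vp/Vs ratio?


Vp/Vs = 4337.3 / 2026.3
= 2.1405

2.1405


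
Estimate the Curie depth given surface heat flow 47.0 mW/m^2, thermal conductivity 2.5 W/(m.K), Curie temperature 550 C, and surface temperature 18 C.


T_Curie - T_surf = 550 - 18 = 532 C
Convert q to W/m^2: 47.0 mW/m^2 = 0.047 W/m^2
d = 532 * 2.5 / 0.047 = 28297.87 m

28297.87


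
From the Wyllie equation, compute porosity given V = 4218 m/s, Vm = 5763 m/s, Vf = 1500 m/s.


1/V - 1/Vm = 1/4218 - 1/5763 = 6.356e-05
1/Vf - 1/Vm = 1/1500 - 1/5763 = 0.00049315
phi = 6.356e-05 / 0.00049315 = 0.1289

0.1289


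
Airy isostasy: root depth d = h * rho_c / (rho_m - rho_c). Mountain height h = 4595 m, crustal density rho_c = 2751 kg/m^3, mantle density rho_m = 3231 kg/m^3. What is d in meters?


rho_m - rho_c = 3231 - 2751 = 480
d = 4595 * 2751 / 480
= 12640845 / 480
= 26335.09 m

26335.09


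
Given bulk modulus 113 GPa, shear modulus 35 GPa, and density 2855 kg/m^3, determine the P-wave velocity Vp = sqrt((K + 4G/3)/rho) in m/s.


First compute the effective modulus:
K + 4G/3 = 113e9 + 4*35e9/3 = 159666666666.67 Pa
Then divide by density:
159666666666.67 / 2855 = 55925277.2913 Pa/(kg/m^3)
Take the square root:
Vp = sqrt(55925277.2913) = 7478.32 m/s

7478.32


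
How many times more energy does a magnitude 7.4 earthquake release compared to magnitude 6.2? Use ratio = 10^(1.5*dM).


M2 - M1 = 7.4 - 6.2 = 1.2
1.5 * 1.2 = 1.8
ratio = 10^1.8 = 63.1

63.1


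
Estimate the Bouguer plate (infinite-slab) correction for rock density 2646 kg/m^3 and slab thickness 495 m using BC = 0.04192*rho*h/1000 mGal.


BC = 0.04192 * rho * h / 1000
= 0.04192 * 2646 * 495 / 1000
= 54.9056 mGal

54.9056


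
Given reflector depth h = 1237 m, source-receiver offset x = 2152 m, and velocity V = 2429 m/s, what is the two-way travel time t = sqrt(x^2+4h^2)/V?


x^2 + 4h^2 = 2152^2 + 4*1237^2 = 4631104 + 6120676 = 10751780
sqrt(10751780) = 3278.9907
t = 3278.9907 / 2429 = 1.3499 s

1.3499


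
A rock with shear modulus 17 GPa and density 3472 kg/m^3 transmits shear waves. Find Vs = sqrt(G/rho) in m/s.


Convert G to Pa: G = 17e9 Pa
Compute G/rho = 17e9 / 3472 = 4896313.3641
Vs = sqrt(4896313.3641) = 2212.76 m/s

2212.76


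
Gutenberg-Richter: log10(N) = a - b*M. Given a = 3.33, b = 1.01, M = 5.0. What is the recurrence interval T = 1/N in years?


log10(N) = 3.33 - 1.01*5.0 = -1.72
N = 10^-1.72 = 0.019055
T = 1/N = 1/0.019055 = 52.4807 years

52.4807


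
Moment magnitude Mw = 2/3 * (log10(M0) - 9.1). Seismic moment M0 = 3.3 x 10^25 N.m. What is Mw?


log10(M0) = log10(3.3 x 10^25) = 25.5185
Mw = 2/3 * (25.5185 - 9.1)
= 2/3 * 16.4185
= 10.95

10.95


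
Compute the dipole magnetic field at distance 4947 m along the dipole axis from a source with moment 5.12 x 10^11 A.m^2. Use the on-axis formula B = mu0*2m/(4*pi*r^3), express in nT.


m = 5.12 x 10^11 = 512000000000 A.m^2
2m = 1024000000000 A.m^2
r^3 = 4947^3 = 121066986123
B = (4pi*10^-7) * 1024000000000 / (4*pi * 121066986123) * 1e9
= 1286796.35091 / 1521372616785.1 * 1e9
= 845.8127 nT

845.8127


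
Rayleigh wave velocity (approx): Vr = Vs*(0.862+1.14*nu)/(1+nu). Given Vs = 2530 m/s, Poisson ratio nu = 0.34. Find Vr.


Numerator factor = 0.862 + 1.14*0.34 = 1.2496
Denominator = 1 + 0.34 = 1.34
Vr = 2530 * 1.2496 / 1.34 = 2359.32 m/s

2359.32


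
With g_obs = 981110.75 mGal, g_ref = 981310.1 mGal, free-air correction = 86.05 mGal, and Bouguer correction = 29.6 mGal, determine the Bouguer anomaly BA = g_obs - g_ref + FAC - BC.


BA = g_obs - g_ref + FAC - BC
= 981110.75 - 981310.1 + 86.05 - 29.6
= -142.9 mGal

-142.9


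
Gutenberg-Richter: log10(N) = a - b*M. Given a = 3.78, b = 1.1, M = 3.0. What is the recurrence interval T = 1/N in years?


log10(N) = 3.78 - 1.1*3.0 = 0.48
N = 10^0.48 = 3.019952
T = 1/N = 1/3.019952 = 0.3311 years

0.3311


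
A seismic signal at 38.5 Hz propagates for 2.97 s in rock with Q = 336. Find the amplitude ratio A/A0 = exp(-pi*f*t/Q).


pi*f*t/Q = pi*38.5*2.97/336 = 1.069123
A/A0 = exp(-1.069123) = 0.343309

0.343309


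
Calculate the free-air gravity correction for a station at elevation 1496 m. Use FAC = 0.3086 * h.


FAC = 0.3086 * h
= 0.3086 * 1496
= 461.6656 mGal

461.6656


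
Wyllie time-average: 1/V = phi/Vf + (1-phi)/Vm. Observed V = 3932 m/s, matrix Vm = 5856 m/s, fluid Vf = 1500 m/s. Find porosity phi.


1/V - 1/Vm = 1/3932 - 1/5856 = 8.356e-05
1/Vf - 1/Vm = 1/1500 - 1/5856 = 0.0004959
phi = 8.356e-05 / 0.0004959 = 0.1685

0.1685


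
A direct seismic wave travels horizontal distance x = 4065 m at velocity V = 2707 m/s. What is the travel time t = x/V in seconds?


t = x / V
= 4065 / 2707
= 1.5017 s

1.5017


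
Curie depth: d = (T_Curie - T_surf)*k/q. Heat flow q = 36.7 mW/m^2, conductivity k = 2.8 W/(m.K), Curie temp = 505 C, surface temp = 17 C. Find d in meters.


T_Curie - T_surf = 505 - 17 = 488 C
Convert q to W/m^2: 36.7 mW/m^2 = 0.0367 W/m^2
d = 488 * 2.8 / 0.0367 = 37231.61 m

37231.61


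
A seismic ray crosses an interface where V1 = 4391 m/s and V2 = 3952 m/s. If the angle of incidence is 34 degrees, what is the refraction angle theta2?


sin(theta1) = sin(34 deg) = 0.559193
sin(theta2) = V2/V1 * sin(theta1) = 3952/4391 * 0.559193 = 0.503286
theta2 = arcsin(0.503286) = 30.2177 degrees

30.2177


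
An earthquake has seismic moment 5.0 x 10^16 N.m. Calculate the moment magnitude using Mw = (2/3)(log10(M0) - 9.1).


log10(M0) = log10(5.0 x 10^16) = 16.699
Mw = 2/3 * (16.699 - 9.1)
= 2/3 * 7.599
= 5.07

5.07


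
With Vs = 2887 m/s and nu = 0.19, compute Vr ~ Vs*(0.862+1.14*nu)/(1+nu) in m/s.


Numerator factor = 0.862 + 1.14*0.19 = 1.0786
Denominator = 1 + 0.19 = 1.19
Vr = 2887 * 1.0786 / 1.19 = 2616.74 m/s

2616.74


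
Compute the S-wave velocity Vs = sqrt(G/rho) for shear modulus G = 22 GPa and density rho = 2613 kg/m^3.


Convert G to Pa: G = 22e9 Pa
Compute G/rho = 22e9 / 2613 = 8419441.2553
Vs = sqrt(8419441.2553) = 2901.63 m/s

2901.63


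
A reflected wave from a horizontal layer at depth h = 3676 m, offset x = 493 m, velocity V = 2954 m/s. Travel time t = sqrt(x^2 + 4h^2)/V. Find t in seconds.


x^2 + 4h^2 = 493^2 + 4*3676^2 = 243049 + 54051904 = 54294953
sqrt(54294953) = 7368.5109
t = 7368.5109 / 2954 = 2.4944 s

2.4944


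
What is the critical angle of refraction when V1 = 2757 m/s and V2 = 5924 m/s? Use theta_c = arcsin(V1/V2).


V1/V2 = 2757/5924 = 0.465395
theta_c = arcsin(0.465395) = 27.7358 degrees

27.7358


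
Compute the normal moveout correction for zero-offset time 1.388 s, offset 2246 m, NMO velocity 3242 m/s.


x/Vnmo = 2246/3242 = 0.692782
(x/Vnmo)^2 = 0.479947
t0^2 = 1.926544
sqrt(1.926544 + 0.479947) = 1.551287
dt = 1.551287 - 1.388 = 0.163287

0.163287


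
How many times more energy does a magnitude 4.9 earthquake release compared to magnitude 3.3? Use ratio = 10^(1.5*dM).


M2 - M1 = 4.9 - 3.3 = 1.6
1.5 * 1.6 = 2.4
ratio = 10^2.4 = 251.19

251.19


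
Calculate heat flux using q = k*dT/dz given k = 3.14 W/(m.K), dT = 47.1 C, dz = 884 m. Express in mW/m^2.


q = k * dT / dz * 1000
= 3.14 * 47.1 / 884 * 1000
= 0.167301 * 1000
= 167.3009 mW/m^2

167.3009


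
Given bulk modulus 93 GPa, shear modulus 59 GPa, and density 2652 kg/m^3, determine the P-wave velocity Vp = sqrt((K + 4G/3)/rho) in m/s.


First compute the effective modulus:
K + 4G/3 = 93e9 + 4*59e9/3 = 171666666666.67 Pa
Then divide by density:
171666666666.67 / 2652 = 64731020.6134 Pa/(kg/m^3)
Take the square root:
Vp = sqrt(64731020.6134) = 8045.56 m/s

8045.56


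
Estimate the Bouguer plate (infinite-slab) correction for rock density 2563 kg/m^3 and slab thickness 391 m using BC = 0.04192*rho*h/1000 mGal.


BC = 0.04192 * rho * h / 1000
= 0.04192 * 2563 * 391 / 1000
= 42.0094 mGal

42.0094


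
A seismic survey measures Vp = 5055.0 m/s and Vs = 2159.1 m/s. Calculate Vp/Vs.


Vp/Vs = 5055.0 / 2159.1
= 2.3413

2.3413


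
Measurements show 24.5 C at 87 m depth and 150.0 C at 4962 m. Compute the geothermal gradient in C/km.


dT = 150.0 - 24.5 = 125.5 C
dz = 4962 - 87 = 4875 m
gradient = dT/dz * 1000 = 125.5/4875 * 1000 = 25.7436 C/km

25.7436


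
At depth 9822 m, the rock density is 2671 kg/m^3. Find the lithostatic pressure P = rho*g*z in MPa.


P = rho * g * z / 1e6
= 2671 * 9.81 * 9822 / 1e6
= 257361053.22 / 1e6
= 257.3611 MPa

257.3611


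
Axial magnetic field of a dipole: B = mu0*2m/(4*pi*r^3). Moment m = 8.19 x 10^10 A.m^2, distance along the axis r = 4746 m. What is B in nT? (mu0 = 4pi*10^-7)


m = 8.19 x 10^10 = 81900000000 A.m^2
2m = 163800000000 A.m^2
r^3 = 4746^3 = 106901352936
B = (4pi*10^-7) * 163800000000 / (4*pi * 106901352936) * 1e9
= 205837.150663 / 1343362020170.19 * 1e9
= 153.2254 nT

153.2254


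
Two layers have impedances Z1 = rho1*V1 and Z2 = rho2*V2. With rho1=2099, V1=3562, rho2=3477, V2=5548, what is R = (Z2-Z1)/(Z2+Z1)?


Z1 = 2099 * 3562 = 7476638
Z2 = 3477 * 5548 = 19290396
R = (19290396 - 7476638) / (19290396 + 7476638) = 11813758 / 26767034 = 0.4414

0.4414


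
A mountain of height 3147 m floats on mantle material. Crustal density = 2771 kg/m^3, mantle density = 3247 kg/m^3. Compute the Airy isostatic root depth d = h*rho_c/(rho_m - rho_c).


rho_m - rho_c = 3247 - 2771 = 476
d = 3147 * 2771 / 476
= 8720337 / 476
= 18320.04 m

18320.04


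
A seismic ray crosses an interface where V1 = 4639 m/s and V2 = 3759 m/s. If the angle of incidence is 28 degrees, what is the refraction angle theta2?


sin(theta1) = sin(28 deg) = 0.469472
sin(theta2) = V2/V1 * sin(theta1) = 3759/4639 * 0.469472 = 0.380415
theta2 = arcsin(0.380415) = 22.3594 degrees

22.3594


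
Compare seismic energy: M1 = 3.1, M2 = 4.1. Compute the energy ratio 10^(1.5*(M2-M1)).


M2 - M1 = 4.1 - 3.1 = 1.0
1.5 * 1.0 = 1.5
ratio = 10^1.5 = 31.62

31.62


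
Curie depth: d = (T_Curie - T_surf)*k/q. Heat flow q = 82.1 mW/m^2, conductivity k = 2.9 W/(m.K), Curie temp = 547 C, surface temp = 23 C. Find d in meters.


T_Curie - T_surf = 547 - 23 = 524 C
Convert q to W/m^2: 82.1 mW/m^2 = 0.0821 W/m^2
d = 524 * 2.9 / 0.0821 = 18509.14 m

18509.14


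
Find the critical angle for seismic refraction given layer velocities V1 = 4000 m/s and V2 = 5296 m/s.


V1/V2 = 4000/5296 = 0.755287
theta_c = arcsin(0.755287) = 49.0505 degrees

49.0505


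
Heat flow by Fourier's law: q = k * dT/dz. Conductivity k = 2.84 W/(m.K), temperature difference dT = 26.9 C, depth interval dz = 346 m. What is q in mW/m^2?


q = k * dT / dz * 1000
= 2.84 * 26.9 / 346 * 1000
= 0.220798 * 1000
= 220.7977 mW/m^2

220.7977


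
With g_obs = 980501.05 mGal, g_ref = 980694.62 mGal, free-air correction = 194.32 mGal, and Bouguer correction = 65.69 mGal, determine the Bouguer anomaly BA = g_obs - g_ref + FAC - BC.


BA = g_obs - g_ref + FAC - BC
= 980501.05 - 980694.62 + 194.32 - 65.69
= -64.94 mGal

-64.94


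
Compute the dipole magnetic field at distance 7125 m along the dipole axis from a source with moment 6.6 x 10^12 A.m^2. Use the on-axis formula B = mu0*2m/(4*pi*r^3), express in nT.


m = 6.6 x 10^12 = 6600000000000 A.m^2
2m = 13200000000000 A.m^2
r^3 = 7125^3 = 361705078125
B = (4pi*10^-7) * 13200000000000 / (4*pi * 361705078125) * 1e9
= 16587609.210954 / 4545320064814.49 * 1e9
= 3649.382 nT

3649.382


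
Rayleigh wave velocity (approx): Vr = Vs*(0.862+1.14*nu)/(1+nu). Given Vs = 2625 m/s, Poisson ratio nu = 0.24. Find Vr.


Numerator factor = 0.862 + 1.14*0.24 = 1.1356
Denominator = 1 + 0.24 = 1.24
Vr = 2625 * 1.1356 / 1.24 = 2403.99 m/s

2403.99


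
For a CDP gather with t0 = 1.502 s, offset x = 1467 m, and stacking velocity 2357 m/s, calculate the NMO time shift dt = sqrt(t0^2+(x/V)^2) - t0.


x/Vnmo = 1467/2357 = 0.622401
(x/Vnmo)^2 = 0.387383
t0^2 = 2.256004
sqrt(2.256004 + 0.387383) = 1.62585
dt = 1.62585 - 1.502 = 0.12385

0.12385


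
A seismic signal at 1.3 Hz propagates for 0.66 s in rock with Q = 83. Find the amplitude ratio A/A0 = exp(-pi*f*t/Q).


pi*f*t/Q = pi*1.3*0.66/83 = 0.032476
A/A0 = exp(-0.032476) = 0.968046

0.968046


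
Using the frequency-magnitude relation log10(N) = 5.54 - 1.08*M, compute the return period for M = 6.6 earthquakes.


log10(N) = 5.54 - 1.08*6.6 = -1.588
N = 10^-1.588 = 0.025823
T = 1/N = 1/0.025823 = 38.7258 years

38.7258


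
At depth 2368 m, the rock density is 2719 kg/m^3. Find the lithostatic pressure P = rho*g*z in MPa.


P = rho * g * z / 1e6
= 2719 * 9.81 * 2368 / 1e6
= 63162587.52 / 1e6
= 63.1626 MPa

63.1626


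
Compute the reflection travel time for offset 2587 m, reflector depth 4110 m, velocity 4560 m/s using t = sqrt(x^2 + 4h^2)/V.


x^2 + 4h^2 = 2587^2 + 4*4110^2 = 6692569 + 67568400 = 74260969
sqrt(74260969) = 8617.4804
t = 8617.4804 / 4560 = 1.8898 s

1.8898


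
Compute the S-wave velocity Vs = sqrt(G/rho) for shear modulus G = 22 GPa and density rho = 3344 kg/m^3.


Convert G to Pa: G = 22e9 Pa
Compute G/rho = 22e9 / 3344 = 6578947.3684
Vs = sqrt(6578947.3684) = 2564.95 m/s

2564.95


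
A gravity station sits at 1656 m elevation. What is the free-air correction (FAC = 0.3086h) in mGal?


FAC = 0.3086 * h
= 0.3086 * 1656
= 511.0416 mGal

511.0416


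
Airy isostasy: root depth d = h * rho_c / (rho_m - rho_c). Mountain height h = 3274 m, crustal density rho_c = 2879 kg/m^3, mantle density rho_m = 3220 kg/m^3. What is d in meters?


rho_m - rho_c = 3220 - 2879 = 341
d = 3274 * 2879 / 341
= 9425846 / 341
= 27641.78 m

27641.78


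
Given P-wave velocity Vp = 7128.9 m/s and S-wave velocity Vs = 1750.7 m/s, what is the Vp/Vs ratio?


Vp/Vs = 7128.9 / 1750.7
= 4.072

4.072


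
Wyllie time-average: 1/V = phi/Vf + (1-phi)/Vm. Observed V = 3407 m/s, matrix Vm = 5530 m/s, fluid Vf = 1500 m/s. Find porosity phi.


1/V - 1/Vm = 1/3407 - 1/5530 = 0.00011268
1/Vf - 1/Vm = 1/1500 - 1/5530 = 0.00048583
phi = 0.00011268 / 0.00048583 = 0.2319

0.2319


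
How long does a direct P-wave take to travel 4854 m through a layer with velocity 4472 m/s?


t = x / V
= 4854 / 4472
= 1.0854 s

1.0854


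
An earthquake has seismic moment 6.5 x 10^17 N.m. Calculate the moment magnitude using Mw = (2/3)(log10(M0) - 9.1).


log10(M0) = log10(6.5 x 10^17) = 17.8129
Mw = 2/3 * (17.8129 - 9.1)
= 2/3 * 8.7129
= 5.81

5.81


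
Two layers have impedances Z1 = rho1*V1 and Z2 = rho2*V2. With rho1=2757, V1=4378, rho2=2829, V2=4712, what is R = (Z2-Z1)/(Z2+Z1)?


Z1 = 2757 * 4378 = 12070146
Z2 = 2829 * 4712 = 13330248
R = (13330248 - 12070146) / (13330248 + 12070146) = 1260102 / 25400394 = 0.0496

0.0496


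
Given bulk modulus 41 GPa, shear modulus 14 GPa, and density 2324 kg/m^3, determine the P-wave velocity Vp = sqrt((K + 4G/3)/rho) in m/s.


First compute the effective modulus:
K + 4G/3 = 41e9 + 4*14e9/3 = 59666666666.67 Pa
Then divide by density:
59666666666.67 / 2324 = 25674125.0717 Pa/(kg/m^3)
Take the square root:
Vp = sqrt(25674125.0717) = 5066.96 m/s

5066.96


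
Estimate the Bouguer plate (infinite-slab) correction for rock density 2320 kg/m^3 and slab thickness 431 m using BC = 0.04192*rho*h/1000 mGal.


BC = 0.04192 * rho * h / 1000
= 0.04192 * 2320 * 431 / 1000
= 41.9166 mGal

41.9166


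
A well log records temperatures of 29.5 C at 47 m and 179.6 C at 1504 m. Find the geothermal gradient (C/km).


dT = 179.6 - 29.5 = 150.1 C
dz = 1504 - 47 = 1457 m
gradient = dT/dz * 1000 = 150.1/1457 * 1000 = 103.0199 C/km

103.0199


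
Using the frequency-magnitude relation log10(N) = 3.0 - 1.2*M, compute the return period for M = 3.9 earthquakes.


log10(N) = 3.0 - 1.2*3.9 = -1.68
N = 10^-1.68 = 0.020893
T = 1/N = 1/0.020893 = 47.863 years

47.863


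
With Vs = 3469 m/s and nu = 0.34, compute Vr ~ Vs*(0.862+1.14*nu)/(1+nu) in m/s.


Numerator factor = 0.862 + 1.14*0.34 = 1.2496
Denominator = 1 + 0.34 = 1.34
Vr = 3469 * 1.2496 / 1.34 = 3234.97 m/s

3234.97


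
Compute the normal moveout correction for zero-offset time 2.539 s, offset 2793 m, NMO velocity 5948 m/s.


x/Vnmo = 2793/5948 = 0.46957
(x/Vnmo)^2 = 0.220496
t0^2 = 6.446521
sqrt(6.446521 + 0.220496) = 2.582057
dt = 2.582057 - 2.539 = 0.043057

0.043057


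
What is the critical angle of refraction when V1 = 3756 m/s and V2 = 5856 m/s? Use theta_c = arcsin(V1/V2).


V1/V2 = 3756/5856 = 0.641393
theta_c = arcsin(0.641393) = 39.8958 degrees

39.8958


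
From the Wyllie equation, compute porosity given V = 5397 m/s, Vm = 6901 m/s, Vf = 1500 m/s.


1/V - 1/Vm = 1/5397 - 1/6901 = 4.038e-05
1/Vf - 1/Vm = 1/1500 - 1/6901 = 0.00052176
phi = 4.038e-05 / 0.00052176 = 0.0774

0.0774


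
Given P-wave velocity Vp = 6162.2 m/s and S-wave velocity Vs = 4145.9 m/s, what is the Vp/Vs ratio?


Vp/Vs = 6162.2 / 4145.9
= 1.4863

1.4863


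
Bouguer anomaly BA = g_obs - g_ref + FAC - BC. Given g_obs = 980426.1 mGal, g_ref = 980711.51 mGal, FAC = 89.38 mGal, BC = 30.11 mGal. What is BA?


BA = g_obs - g_ref + FAC - BC
= 980426.1 - 980711.51 + 89.38 - 30.11
= -226.14 mGal

-226.14


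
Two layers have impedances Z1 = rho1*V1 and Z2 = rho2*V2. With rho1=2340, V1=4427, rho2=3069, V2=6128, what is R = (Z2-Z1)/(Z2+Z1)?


Z1 = 2340 * 4427 = 10359180
Z2 = 3069 * 6128 = 18806832
R = (18806832 - 10359180) / (18806832 + 10359180) = 8447652 / 29166012 = 0.2896

0.2896


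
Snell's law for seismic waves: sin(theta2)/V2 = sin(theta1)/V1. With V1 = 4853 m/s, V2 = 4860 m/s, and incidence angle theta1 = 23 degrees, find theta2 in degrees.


sin(theta1) = sin(23 deg) = 0.390731
sin(theta2) = V2/V1 * sin(theta1) = 4860/4853 * 0.390731 = 0.391295
theta2 = arcsin(0.391295) = 23.0351 degrees

23.0351


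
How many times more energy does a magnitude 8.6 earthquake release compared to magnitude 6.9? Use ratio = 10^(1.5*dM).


M2 - M1 = 8.6 - 6.9 = 1.7
1.5 * 1.7 = 2.55
ratio = 10^2.55 = 354.81

354.81


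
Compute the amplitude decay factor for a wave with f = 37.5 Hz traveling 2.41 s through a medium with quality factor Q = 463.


pi*f*t/Q = pi*37.5*2.41/463 = 0.613221
A/A0 = exp(-0.613221) = 0.541603

0.541603


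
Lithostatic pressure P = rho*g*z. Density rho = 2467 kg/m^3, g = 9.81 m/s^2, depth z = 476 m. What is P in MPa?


P = rho * g * z / 1e6
= 2467 * 9.81 * 476 / 1e6
= 11519804.52 / 1e6
= 11.5198 MPa

11.5198


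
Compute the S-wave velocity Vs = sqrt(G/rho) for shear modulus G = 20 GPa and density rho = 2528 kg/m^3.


Convert G to Pa: G = 20e9 Pa
Compute G/rho = 20e9 / 2528 = 7911392.4051
Vs = sqrt(7911392.4051) = 2812.72 m/s

2812.72


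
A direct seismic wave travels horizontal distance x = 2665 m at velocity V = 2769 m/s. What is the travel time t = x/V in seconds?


t = x / V
= 2665 / 2769
= 0.9624 s

0.9624


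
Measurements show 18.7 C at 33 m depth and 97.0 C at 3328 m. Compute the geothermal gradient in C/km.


dT = 97.0 - 18.7 = 78.3 C
dz = 3328 - 33 = 3295 m
gradient = dT/dz * 1000 = 78.3/3295 * 1000 = 23.7633 C/km

23.7633


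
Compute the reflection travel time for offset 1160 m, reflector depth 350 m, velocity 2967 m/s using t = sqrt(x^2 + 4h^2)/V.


x^2 + 4h^2 = 1160^2 + 4*350^2 = 1345600 + 490000 = 1835600
sqrt(1835600) = 1354.8432
t = 1354.8432 / 2967 = 0.4566 s

0.4566


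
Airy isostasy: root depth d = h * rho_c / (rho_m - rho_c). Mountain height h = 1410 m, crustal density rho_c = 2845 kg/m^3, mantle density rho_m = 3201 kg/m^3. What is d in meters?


rho_m - rho_c = 3201 - 2845 = 356
d = 1410 * 2845 / 356
= 4011450 / 356
= 11268.12 m

11268.12


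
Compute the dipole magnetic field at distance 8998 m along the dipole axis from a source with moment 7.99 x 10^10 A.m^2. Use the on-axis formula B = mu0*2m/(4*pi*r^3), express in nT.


m = 7.99 x 10^10 = 79900000000 A.m^2
2m = 159800000000 A.m^2
r^3 = 8998^3 = 728514107992
B = (4pi*10^-7) * 159800000000 / (4*pi * 728514107992) * 1e9
= 200810.602417 / 9154778278816.75 * 1e9
= 21.9351 nT

21.9351


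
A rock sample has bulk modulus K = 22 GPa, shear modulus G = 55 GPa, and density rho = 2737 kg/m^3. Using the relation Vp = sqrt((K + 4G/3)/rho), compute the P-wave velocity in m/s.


First compute the effective modulus:
K + 4G/3 = 22e9 + 4*55e9/3 = 95333333333.33 Pa
Then divide by density:
95333333333.33 / 2737 = 34831323.8339 Pa/(kg/m^3)
Take the square root:
Vp = sqrt(34831323.8339) = 5901.81 m/s

5901.81


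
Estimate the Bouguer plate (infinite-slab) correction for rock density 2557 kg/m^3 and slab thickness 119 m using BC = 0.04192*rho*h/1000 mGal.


BC = 0.04192 * rho * h / 1000
= 0.04192 * 2557 * 119 / 1000
= 12.7555 mGal

12.7555


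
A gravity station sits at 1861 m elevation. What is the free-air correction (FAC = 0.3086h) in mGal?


FAC = 0.3086 * h
= 0.3086 * 1861
= 574.3046 mGal

574.3046


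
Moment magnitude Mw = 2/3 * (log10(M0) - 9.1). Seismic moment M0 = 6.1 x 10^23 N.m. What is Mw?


log10(M0) = log10(6.1 x 10^23) = 23.7853
Mw = 2/3 * (23.7853 - 9.1)
= 2/3 * 14.6853
= 9.79

9.79


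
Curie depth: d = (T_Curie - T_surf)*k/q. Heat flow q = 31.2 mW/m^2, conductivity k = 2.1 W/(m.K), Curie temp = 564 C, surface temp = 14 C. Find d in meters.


T_Curie - T_surf = 564 - 14 = 550 C
Convert q to W/m^2: 31.2 mW/m^2 = 0.0312 W/m^2
d = 550 * 2.1 / 0.0312 = 37019.23 m

37019.23


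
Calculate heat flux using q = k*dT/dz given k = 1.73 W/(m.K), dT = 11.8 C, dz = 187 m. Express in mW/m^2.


q = k * dT / dz * 1000
= 1.73 * 11.8 / 187 * 1000
= 0.109166 * 1000
= 109.1658 mW/m^2

109.1658


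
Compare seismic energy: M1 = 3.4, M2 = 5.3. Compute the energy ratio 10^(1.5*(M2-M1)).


M2 - M1 = 5.3 - 3.4 = 1.9
1.5 * 1.9 = 2.85
ratio = 10^2.85 = 707.95

707.95


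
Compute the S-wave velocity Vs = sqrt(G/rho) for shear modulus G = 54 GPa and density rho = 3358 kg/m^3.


Convert G to Pa: G = 54e9 Pa
Compute G/rho = 54e9 / 3358 = 16081000.5956
Vs = sqrt(16081000.5956) = 4010.11 m/s

4010.11


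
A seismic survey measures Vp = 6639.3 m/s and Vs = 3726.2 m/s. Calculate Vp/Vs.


Vp/Vs = 6639.3 / 3726.2
= 1.7818

1.7818


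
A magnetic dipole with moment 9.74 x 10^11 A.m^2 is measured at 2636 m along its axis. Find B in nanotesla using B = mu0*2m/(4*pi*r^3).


m = 9.74 x 10^11 = 974000000000 A.m^2
2m = 1948000000000 A.m^2
r^3 = 2636^3 = 18316235456
B = (4pi*10^-7) * 1948000000000 / (4*pi * 18316235456) * 1e9
= 2447928.995677 / 230168602999.96 * 1e9
= 10635.3732 nT

10635.3732


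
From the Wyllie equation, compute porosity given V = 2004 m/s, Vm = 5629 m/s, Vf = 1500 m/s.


1/V - 1/Vm = 1/2004 - 1/5629 = 0.00032135
1/Vf - 1/Vm = 1/1500 - 1/5629 = 0.00048902
phi = 0.00032135 / 0.00048902 = 0.6571

0.6571


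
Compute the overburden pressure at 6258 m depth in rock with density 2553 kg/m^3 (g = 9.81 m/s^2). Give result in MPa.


P = rho * g * z / 1e6
= 2553 * 9.81 * 6258 / 1e6
= 156731171.94 / 1e6
= 156.7312 MPa

156.7312


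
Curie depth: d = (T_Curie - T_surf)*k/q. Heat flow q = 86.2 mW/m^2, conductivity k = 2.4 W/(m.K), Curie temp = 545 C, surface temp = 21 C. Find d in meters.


T_Curie - T_surf = 545 - 21 = 524 C
Convert q to W/m^2: 86.2 mW/m^2 = 0.0862 W/m^2
d = 524 * 2.4 / 0.0862 = 14589.33 m

14589.33


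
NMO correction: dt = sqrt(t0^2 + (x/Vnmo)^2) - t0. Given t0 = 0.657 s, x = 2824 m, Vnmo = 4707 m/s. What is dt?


x/Vnmo = 2824/4707 = 0.599958
(x/Vnmo)^2 = 0.359949
t0^2 = 0.431649
sqrt(0.431649 + 0.359949) = 0.889718
dt = 0.889718 - 0.657 = 0.232718

0.232718


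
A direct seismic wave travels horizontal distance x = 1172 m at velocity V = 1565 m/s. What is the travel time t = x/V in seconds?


t = x / V
= 1172 / 1565
= 0.7489 s

0.7489


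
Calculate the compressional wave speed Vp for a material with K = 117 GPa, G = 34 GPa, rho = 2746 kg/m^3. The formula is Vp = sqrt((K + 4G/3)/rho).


First compute the effective modulus:
K + 4G/3 = 117e9 + 4*34e9/3 = 162333333333.33 Pa
Then divide by density:
162333333333.33 / 2746 = 59116290.3617 Pa/(kg/m^3)
Take the square root:
Vp = sqrt(59116290.3617) = 7688.71 m/s

7688.71


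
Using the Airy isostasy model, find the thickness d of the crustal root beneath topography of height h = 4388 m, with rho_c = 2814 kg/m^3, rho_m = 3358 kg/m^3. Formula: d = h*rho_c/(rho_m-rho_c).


rho_m - rho_c = 3358 - 2814 = 544
d = 4388 * 2814 / 544
= 12347832 / 544
= 22698.22 m

22698.22


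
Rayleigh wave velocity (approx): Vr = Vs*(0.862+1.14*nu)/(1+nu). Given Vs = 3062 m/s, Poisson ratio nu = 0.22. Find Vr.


Numerator factor = 0.862 + 1.14*0.22 = 1.1128
Denominator = 1 + 0.22 = 1.22
Vr = 3062 * 1.1128 / 1.22 = 2792.95 m/s

2792.95


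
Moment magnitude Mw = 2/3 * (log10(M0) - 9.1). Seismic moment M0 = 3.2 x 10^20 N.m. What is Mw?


log10(M0) = log10(3.2 x 10^20) = 20.5051
Mw = 2/3 * (20.5051 - 9.1)
= 2/3 * 11.4051
= 7.6

7.6


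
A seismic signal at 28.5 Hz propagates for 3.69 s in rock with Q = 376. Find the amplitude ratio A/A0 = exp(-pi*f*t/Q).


pi*f*t/Q = pi*28.5*3.69/376 = 0.878685
A/A0 = exp(-0.878685) = 0.415329

0.415329


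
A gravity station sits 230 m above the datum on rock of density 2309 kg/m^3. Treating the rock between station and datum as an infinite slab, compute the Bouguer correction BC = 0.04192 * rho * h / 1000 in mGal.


BC = 0.04192 * rho * h / 1000
= 0.04192 * 2309 * 230 / 1000
= 22.2625 mGal

22.2625


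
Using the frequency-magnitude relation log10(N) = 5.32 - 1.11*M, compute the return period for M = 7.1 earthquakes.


log10(N) = 5.32 - 1.11*7.1 = -2.561
N = 10^-2.561 = 0.002748
T = 1/N = 1/0.002748 = 363.915 years

363.915


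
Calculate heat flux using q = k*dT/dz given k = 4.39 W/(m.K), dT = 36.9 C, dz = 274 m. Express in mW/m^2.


q = k * dT / dz * 1000
= 4.39 * 36.9 / 274 * 1000
= 0.591208 * 1000
= 591.208 mW/m^2

591.208


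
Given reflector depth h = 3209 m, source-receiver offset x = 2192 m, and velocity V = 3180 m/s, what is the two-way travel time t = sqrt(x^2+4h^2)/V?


x^2 + 4h^2 = 2192^2 + 4*3209^2 = 4804864 + 41190724 = 45995588
sqrt(45995588) = 6782.0047
t = 6782.0047 / 3180 = 2.1327 s

2.1327


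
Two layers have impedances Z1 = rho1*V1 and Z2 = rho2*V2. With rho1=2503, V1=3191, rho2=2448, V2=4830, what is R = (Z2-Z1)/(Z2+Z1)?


Z1 = 2503 * 3191 = 7987073
Z2 = 2448 * 4830 = 11823840
R = (11823840 - 7987073) / (11823840 + 7987073) = 3836767 / 19810913 = 0.1937

0.1937


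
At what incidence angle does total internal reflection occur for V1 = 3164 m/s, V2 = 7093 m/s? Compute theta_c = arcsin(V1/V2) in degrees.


V1/V2 = 3164/7093 = 0.446074
theta_c = arcsin(0.446074) = 26.492 degrees

26.492


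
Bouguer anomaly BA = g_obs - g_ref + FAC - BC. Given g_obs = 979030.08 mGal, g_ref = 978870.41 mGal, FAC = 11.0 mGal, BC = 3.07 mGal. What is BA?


BA = g_obs - g_ref + FAC - BC
= 979030.08 - 978870.41 + 11.0 - 3.07
= 167.6 mGal

167.6


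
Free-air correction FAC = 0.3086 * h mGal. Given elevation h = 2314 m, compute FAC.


FAC = 0.3086 * h
= 0.3086 * 2314
= 714.1004 mGal

714.1004


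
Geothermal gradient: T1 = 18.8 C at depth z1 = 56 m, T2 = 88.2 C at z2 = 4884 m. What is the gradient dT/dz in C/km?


dT = 88.2 - 18.8 = 69.4 C
dz = 4884 - 56 = 4828 m
gradient = dT/dz * 1000 = 69.4/4828 * 1000 = 14.3745 C/km

14.3745


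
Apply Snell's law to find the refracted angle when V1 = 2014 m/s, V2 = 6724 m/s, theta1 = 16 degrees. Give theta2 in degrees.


sin(theta1) = sin(16 deg) = 0.275637
sin(theta2) = V2/V1 * sin(theta1) = 6724/2014 * 0.275637 = 0.920251
theta2 = arcsin(0.920251) = 66.9628 degrees

66.9628


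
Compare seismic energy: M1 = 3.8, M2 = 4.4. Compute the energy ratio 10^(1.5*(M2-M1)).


M2 - M1 = 4.4 - 3.8 = 0.6
1.5 * 0.6 = 0.9
ratio = 10^0.9 = 7.94

7.94


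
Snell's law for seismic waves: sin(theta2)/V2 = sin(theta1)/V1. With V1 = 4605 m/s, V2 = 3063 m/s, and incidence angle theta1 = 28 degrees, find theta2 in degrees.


sin(theta1) = sin(28 deg) = 0.469472
sin(theta2) = V2/V1 * sin(theta1) = 3063/4605 * 0.469472 = 0.312267
theta2 = arcsin(0.312267) = 18.1959 degrees

18.1959


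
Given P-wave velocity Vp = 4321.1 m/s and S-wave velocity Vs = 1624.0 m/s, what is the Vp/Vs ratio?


Vp/Vs = 4321.1 / 1624.0
= 2.6608

2.6608


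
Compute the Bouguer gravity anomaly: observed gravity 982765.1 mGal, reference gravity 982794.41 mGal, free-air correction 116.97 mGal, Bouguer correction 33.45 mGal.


BA = g_obs - g_ref + FAC - BC
= 982765.1 - 982794.41 + 116.97 - 33.45
= 54.21 mGal

54.21


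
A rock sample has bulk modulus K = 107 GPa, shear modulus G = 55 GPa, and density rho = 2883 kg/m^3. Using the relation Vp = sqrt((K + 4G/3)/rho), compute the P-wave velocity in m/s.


First compute the effective modulus:
K + 4G/3 = 107e9 + 4*55e9/3 = 180333333333.33 Pa
Then divide by density:
180333333333.33 / 2883 = 62550583.8825 Pa/(kg/m^3)
Take the square root:
Vp = sqrt(62550583.8825) = 7908.89 m/s

7908.89
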